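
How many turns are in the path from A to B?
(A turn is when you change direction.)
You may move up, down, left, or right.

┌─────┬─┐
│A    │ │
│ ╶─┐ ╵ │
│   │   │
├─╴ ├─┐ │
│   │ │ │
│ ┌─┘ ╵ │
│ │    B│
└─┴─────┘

Directions: right, right, down, right, down, down
Number of turns: 3

Solution:

┌─────┬─┐
│A → ↓│ │
│ ╶─┐ ╵ │
│   │↳ ↓│
├─╴ ├─┐ │
│   │ │↓│
│ ┌─┘ ╵ │
│ │    B│
└─┴─────┘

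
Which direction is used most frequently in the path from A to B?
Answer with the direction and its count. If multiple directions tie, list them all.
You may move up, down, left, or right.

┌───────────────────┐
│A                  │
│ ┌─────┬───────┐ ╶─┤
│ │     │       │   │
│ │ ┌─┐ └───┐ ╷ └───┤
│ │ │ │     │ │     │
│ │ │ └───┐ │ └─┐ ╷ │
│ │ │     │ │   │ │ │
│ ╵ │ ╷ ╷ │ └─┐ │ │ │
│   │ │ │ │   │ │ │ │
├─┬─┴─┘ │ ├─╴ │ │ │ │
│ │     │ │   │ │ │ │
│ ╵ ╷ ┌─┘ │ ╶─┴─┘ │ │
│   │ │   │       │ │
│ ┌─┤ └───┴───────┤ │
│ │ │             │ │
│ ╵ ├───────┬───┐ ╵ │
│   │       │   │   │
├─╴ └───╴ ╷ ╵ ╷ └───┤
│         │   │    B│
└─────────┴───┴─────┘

Directions: down, down, down, down, right, up, up, up, right, right, down, right, right, down, down, right, down, left, down, right, right, right, up, up, up, up, right, down, down, down, down, down, down, left, up, left, left, left, left, left, left, up, up, left, down, left, down, down, right, down, right, right, right, up, right, down, right, up, right, down, right, right
Counts: {'down': 21, 'right': 19, 'up': 12, 'left': 10}
Most common: down (21 times)

Solution:

┌───────────────────┐
│A                  │
│ ┌─────┬───────┐ ╶─┤
│↓│↱ → ↓│       │   │
│ │ ┌─┐ └───┐ ╷ └───┤
│↓│↑│ │↳ → ↓│ │  ↱ ↓│
│ │ │ └───┐ │ └─┐ ╷ │
│↓│↑│     │↓│   │↑│↓│
│ ╵ │ ╷ ╷ │ └─┐ │ │ │
│↳ ↑│ │ │ │↳ ↓│ │↑│↓│
├─┬─┴─┘ │ ├─╴ │ │ │ │
│ │↓ ↰  │ │↓ ↲│ │↑│↓│
│ ╵ ╷ ┌─┘ │ ╶─┴─┘ │ │
│↓ ↲│↑│   │↳ → → ↑│↓│
│ ┌─┤ └───┴───────┤ │
│↓│ │↑ ← ← ← ← ← ↰│↓│
│ ╵ ├───────┬───┐ ╵ │
│↳ ↓│    ↱ ↓│↱ ↓│↑ ↲│
├─╴ └───╴ ╷ ╵ ╷ └───┤
│  ↳ → → ↑│↳ ↑│↳ → B│
└─────────┴───┴─────┘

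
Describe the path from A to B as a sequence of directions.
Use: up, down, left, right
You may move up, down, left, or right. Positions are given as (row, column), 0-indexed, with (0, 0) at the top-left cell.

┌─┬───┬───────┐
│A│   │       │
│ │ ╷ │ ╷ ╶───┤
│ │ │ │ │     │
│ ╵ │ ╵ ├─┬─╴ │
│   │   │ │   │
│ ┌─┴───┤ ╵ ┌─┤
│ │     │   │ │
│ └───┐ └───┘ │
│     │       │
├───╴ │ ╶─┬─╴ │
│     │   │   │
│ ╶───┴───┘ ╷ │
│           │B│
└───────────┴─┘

Finding the path and converting it to directions:
Path through cells: (0,0) → (1,0) → (2,0) → (3,0) → (4,0) → (4,1) → (4,2) → (5,2) → (5,1) → (5,0) → (6,0) → (6,1) → (6,2) → (6,3) → (6,4) → (6,5) → (5,5) → (5,6) → (6,6)
Directions: down, down, down, down, right, right, down, left, left, down, right, right, right, right, right, up, right, down

Solution:

┌─┬───┬───────┐
│A│   │       │
│ │ ╷ │ ╷ ╶───┤
│↓│ │ │ │     │
│ ╵ │ ╵ ├─┬─╴ │
│↓  │   │ │   │
│ ┌─┴───┤ ╵ ┌─┤
│↓│     │   │ │
│ └───┐ └───┘ │
│↳ → ↓│       │
├───╴ │ ╶─┬─╴ │
│↓ ← ↲│   │↱ ↓│
│ ╶───┴───┘ ╷ │
│↳ → → → → ↑│B│
└───────────┴─┘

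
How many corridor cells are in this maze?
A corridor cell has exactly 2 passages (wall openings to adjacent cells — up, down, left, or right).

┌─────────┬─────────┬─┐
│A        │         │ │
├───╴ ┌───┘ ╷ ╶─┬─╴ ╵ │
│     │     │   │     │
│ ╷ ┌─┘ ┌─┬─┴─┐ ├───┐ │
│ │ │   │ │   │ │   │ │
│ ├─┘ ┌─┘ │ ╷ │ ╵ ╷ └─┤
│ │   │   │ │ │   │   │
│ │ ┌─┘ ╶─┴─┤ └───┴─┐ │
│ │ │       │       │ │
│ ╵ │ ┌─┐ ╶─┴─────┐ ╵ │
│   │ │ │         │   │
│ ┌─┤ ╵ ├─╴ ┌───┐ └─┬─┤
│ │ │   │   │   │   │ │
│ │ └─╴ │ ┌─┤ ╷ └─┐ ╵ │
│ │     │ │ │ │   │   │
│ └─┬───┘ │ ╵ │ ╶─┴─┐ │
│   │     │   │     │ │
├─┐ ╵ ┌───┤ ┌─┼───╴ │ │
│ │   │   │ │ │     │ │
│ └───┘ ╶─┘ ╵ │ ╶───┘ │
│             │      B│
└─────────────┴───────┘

Counting cells with exactly 2 passages:
Total corridor cells: 89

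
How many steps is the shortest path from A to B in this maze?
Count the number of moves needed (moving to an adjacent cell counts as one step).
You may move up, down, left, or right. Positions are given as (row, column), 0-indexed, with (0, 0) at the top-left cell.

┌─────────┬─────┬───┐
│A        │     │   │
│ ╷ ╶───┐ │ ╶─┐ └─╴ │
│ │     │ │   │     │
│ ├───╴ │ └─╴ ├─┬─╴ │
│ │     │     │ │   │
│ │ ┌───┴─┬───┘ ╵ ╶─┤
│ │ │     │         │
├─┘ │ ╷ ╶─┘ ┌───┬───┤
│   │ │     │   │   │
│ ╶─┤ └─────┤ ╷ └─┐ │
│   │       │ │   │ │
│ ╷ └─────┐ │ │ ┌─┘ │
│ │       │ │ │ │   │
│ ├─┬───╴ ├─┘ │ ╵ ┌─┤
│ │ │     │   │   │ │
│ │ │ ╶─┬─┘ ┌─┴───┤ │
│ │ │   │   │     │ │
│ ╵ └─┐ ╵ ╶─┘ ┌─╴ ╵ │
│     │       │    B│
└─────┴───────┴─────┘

Using BFS to find shortest path:
Start: (0, 0), End: (9, 9)
Path found:
(0,0) → (0,1) → (1,1) → (1,2) → (1,3) → (2,3) → (2,2) → (2,1) → (3,1) → (4,1) → (4,0) → (5,0) → (5,1) → (6,1) → (6,2) → (6,3) → (6,4) → (7,4) → (7,3) → (7,2) → (8,2) → (8,3) → (9,3) → (9,4) → (9,5) → (9,6) → (8,6) → (8,7) → (8,8) → (9,8) → (9,9)
Number of steps: 30

Solution:

┌─────────┬─────┬───┐
│A ↓      │     │   │
│ ╷ ╶───┐ │ ╶─┐ └─╴ │
│ │↳ → ↓│ │   │     │
│ ├───╴ │ └─╴ ├─┬─╴ │
│ │↓ ← ↲│     │ │   │
│ │ ┌───┴─┬───┘ ╵ ╶─┤
│ │↓│     │         │
├─┘ │ ╷ ╶─┘ ┌───┬───┤
│↓ ↲│ │     │   │   │
│ ╶─┤ └─────┤ ╷ └─┐ │
│↳ ↓│       │ │   │ │
│ ╷ └─────┐ │ │ ┌─┘ │
│ │↳ → → ↓│ │ │ │   │
│ ├─┬───╴ ├─┘ │ ╵ ┌─┤
│ │ │↓ ← ↲│   │   │ │
│ │ │ ╶─┬─┘ ┌─┴───┤ │
│ │ │↳ ↓│   │↱ → ↓│ │
│ ╵ └─┐ ╵ ╶─┘ ┌─╴ ╵ │
│     │↳ → → ↑│  ↳ B│
└─────┴───────┴─────┘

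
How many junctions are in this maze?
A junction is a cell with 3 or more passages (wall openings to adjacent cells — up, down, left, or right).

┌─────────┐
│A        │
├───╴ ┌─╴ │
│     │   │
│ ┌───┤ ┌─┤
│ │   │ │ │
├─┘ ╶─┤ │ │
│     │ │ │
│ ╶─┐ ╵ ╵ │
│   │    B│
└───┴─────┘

Checking each cell for number of passages:

Junctions found (3+ passages):
  (0, 2): 3 passages
  (3, 1): 3 passages
  (4, 3): 3 passages
Total junctions: 3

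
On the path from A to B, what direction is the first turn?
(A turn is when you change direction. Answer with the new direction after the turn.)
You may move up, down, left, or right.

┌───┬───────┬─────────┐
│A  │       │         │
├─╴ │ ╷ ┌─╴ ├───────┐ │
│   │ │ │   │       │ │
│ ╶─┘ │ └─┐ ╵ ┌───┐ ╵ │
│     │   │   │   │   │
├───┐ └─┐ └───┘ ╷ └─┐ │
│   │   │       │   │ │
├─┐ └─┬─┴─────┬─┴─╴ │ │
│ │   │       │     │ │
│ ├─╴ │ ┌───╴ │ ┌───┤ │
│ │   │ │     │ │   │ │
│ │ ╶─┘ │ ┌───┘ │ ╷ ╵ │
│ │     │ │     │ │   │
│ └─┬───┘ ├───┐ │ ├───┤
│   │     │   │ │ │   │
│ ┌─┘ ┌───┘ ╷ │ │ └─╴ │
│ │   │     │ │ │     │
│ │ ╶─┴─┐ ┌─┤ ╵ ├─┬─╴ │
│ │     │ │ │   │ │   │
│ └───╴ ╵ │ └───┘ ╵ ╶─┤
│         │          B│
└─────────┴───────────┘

Directions: right, down, left, down, right, right, up, up, right, right, right, down, down, right, up, right, right, right, down, right, down, down, down, down, left, up, left, down, down, down, right, right, down, left, down, right
First turn direction: down

Solution:

┌───┬───────┬─────────┐
│A ↓│↱ → → ↓│         │
├─╴ │ ╷ ┌─╴ ├───────┐ │
│↓ ↲│↑│ │  ↓│↱ → → ↓│ │
│ ╶─┘ │ └─┐ ╵ ┌───┐ ╵ │
│↳ → ↑│   │↳ ↑│   │↳ ↓│
├───┐ └─┐ └───┘ ╷ └─┐ │
│   │   │       │   │↓│
├─┐ └─┬─┴─────┬─┴─╴ │ │
│ │   │       │     │↓│
│ ├─╴ │ ┌───╴ │ ┌───┤ │
│ │   │ │     │ │↓ ↰│↓│
│ │ ╶─┘ │ ┌───┘ │ ╷ ╵ │
│ │     │ │     │↓│↑ ↲│
│ └─┬───┘ ├───┐ │ ├───┤
│   │     │   │ │↓│   │
│ ┌─┘ ┌───┘ ╷ │ │ └─╴ │
│ │   │     │ │ │↳ → ↓│
│ │ ╶─┴─┐ ┌─┤ ╵ ├─┬─╴ │
│ │     │ │ │   │ │↓ ↲│
│ └───╴ ╵ │ └───┘ ╵ ╶─┤
│         │        ↳ B│
└─────────┴───────────┘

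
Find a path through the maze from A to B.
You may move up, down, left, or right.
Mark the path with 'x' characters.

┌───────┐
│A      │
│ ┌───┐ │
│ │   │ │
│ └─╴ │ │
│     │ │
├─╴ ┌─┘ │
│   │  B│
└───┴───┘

Finding the shortest path through the maze:
Path length: 6 steps
Directions: right → right → right → down → down → down

Solution:

┌───────┐
│A x x x│
│ ┌───┐ │
│ │   │x│
│ └─╴ │ │
│     │x│
├─╴ ┌─┘ │
│   │  B│
└───┴───┘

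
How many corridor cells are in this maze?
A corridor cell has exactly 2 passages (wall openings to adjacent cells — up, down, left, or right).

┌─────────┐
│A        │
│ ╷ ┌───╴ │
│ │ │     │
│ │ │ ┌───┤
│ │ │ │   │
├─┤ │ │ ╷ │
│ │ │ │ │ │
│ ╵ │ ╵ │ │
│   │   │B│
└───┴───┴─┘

Counting cells with exactly 2 passages:
Total corridor cells: 21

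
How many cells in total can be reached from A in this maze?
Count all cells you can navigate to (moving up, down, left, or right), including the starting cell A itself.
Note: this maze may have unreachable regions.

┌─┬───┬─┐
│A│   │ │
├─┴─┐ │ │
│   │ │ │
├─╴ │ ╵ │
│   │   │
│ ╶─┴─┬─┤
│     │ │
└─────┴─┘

Using BFS/flood-fill to find all reachable cells from A:
Maze size: 4 × 4 = 16 total cells
15 cell(s) are walled off and cannot be reached from A.
Reachable cells: 1

Reachable region (· marks reachable cells):

┌─┬───┬─┐
│A│   │ │
├─┴─┐ │ │
│   │ │ │
├─╴ │ ╵ │
│   │   │
│ ╶─┴─┬─┤
│     │ │
└─────┴─┘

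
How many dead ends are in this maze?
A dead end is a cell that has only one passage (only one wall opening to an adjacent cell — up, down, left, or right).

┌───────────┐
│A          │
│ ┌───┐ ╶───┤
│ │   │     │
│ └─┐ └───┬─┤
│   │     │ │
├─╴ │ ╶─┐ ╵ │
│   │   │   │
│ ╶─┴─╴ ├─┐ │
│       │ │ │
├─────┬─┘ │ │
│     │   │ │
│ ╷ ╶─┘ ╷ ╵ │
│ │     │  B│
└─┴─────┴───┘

Checking each cell for number of passages:

Dead ends found at positions:
  (0, 5)
  (1, 1)
  (1, 5)
  (2, 5)
  (4, 4)
  (5, 2)
  (6, 0)
Total dead ends: 7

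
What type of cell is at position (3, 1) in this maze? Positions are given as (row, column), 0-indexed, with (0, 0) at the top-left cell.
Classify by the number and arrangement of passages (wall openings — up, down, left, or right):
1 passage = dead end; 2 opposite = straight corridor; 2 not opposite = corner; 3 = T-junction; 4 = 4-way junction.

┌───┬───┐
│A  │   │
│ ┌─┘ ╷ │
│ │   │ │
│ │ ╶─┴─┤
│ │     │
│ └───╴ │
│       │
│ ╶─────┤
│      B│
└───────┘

Checking cell at (3, 1):
Number of passages: 2
Cell type: straight corridor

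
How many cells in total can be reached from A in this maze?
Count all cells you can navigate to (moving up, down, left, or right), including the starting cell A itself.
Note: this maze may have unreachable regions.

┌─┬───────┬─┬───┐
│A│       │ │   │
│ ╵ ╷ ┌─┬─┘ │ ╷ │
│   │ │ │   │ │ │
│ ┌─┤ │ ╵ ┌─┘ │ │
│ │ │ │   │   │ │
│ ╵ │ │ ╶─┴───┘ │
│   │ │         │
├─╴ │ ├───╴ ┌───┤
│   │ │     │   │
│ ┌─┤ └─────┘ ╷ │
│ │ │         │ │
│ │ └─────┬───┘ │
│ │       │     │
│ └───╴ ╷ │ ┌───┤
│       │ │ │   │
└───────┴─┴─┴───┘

Using BFS/flood-fill to find all reachable cells from A:
Maze size: 8 × 8 = 64 total cells
23 cell(s) are walled off and cannot be reached from A.
Reachable cells: 41

Reachable region (· marks reachable cells):

┌─┬───────┬─┬───┐
│A│· · · ·│ │   │
│ ╵ ╷ ┌─┬─┘ │ ╷ │
│· ·│·│ │   │ │ │
│ ┌─┤ │ ╵ ┌─┘ │ │
│·│·│·│   │   │ │
│ ╵ │ │ ╶─┴───┘ │
│· ·│·│         │
├─╴ │ ├───╴ ┌───┤
│· ·│·│     │· ·│
│ ┌─┤ └─────┘ ╷ │
│·│·│· · · · ·│·│
│ │ └─────┬───┘ │
│·│· · · ·│· · ·│
│ └───╴ ╷ │ ┌───┤
│· · · ·│·│·│   │
└───────┴─┴─┴───┘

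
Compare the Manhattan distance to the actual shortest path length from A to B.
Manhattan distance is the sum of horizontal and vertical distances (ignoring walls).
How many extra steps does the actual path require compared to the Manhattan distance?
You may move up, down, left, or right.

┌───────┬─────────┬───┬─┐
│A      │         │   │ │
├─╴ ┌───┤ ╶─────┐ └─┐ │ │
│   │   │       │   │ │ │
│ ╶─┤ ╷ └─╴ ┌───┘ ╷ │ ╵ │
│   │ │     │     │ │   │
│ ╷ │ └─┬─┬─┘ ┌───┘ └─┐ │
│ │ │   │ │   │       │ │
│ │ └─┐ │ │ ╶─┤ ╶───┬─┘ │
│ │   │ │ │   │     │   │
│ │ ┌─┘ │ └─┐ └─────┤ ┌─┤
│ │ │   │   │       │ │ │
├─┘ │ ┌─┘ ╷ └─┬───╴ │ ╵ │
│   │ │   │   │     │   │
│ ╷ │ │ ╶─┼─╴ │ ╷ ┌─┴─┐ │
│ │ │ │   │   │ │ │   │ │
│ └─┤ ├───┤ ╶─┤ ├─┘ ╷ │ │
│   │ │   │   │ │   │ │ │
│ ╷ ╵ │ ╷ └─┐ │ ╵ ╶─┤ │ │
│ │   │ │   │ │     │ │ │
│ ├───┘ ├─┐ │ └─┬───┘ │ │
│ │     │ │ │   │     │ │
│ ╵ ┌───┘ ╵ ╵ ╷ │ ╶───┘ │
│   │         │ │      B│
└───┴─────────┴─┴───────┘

Manhattan distance: |11 - 0| + |11 - 0| = 22
Actual path length: 68
Extra steps: 68 - 22 = 46

Solution:

┌───────┬─────────┬───┬─┐
│A ↓    │↱ → → → ↓│   │ │
├─╴ ┌───┤ ╶─────┐ └─┐ │ │
│↓ ↲│↱ ↓│↑ ↰    │↓  │ │ │
│ ╶─┤ ╷ └─╴ ┌───┘ ╷ │ ╵ │
│↳ ↓│↑│↳ → ↑│↓ ← ↲│ │   │
│ ╷ │ └─┬─┬─┘ ┌───┘ └─┐ │
│ │↓│↑ ↰│ │↓ ↲│       │ │
│ │ └─┐ │ │ ╶─┤ ╶───┬─┘ │
│ │↓  │↑│ │↳ ↓│     │   │
│ │ ┌─┘ │ └─┐ └─────┤ ┌─┤
│ │↓│↱ ↑│   │↳ → → ↓│ │ │
├─┘ │ ┌─┘ ╷ └─┬───╴ │ ╵ │
│↓ ↲│↑│   │   │↓ ← ↲│   │
│ ╷ │ │ ╶─┼─╴ │ ╷ ┌─┴─┐ │
│↓│ │↑│   │   │↓│ │↱ ↓│ │
│ └─┤ ├───┤ ╶─┤ ├─┘ ╷ │ │
│↳ ↓│↑│   │   │↓│↱ ↑│↓│ │
│ ╷ ╵ │ ╷ └─┐ │ ╵ ╶─┤ │ │
│ │↳ ↑│ │   │ │↳ ↑  │↓│ │
│ ├───┘ ├─┐ │ └─┬───┘ │ │
│ │     │ │ │   │↓ ← ↲│ │
│ ╵ ┌───┘ ╵ ╵ ╷ │ ╶───┘ │
│   │         │ │↳ → → B│
└───┴─────────┴─┴───────┘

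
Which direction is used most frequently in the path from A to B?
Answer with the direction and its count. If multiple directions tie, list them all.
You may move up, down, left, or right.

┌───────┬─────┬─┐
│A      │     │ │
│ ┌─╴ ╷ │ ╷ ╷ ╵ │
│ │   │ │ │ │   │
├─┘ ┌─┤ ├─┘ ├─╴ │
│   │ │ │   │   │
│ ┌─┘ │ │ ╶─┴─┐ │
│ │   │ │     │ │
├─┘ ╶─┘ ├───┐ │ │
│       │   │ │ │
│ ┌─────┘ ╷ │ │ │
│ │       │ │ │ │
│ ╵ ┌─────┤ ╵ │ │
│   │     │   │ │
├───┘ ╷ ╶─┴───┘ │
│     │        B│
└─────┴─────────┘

Directions: right, right, right, down, down, down, down, left, left, left, down, down, right, up, right, right, right, up, right, down, down, right, up, up, up, left, left, up, right, up, up, right, down, right, down, down, down, down, down, down
Counts: {'right': 12, 'down': 15, 'left': 5, 'up': 8}
Most common: down (15 times)

Solution:

┌───────┬─────┬─┐
│A → → ↓│  ↱ ↓│ │
│ ┌─╴ ╷ │ ╷ ╷ ╵ │
│ │   │↓│ │↑│↳ ↓│
├─┘ ┌─┤ ├─┘ ├─╴ │
│   │ │↓│↱ ↑│  ↓│
│ ┌─┘ │ │ ╶─┴─┐ │
│ │   │↓│↑ ← ↰│↓│
├─┘ ╶─┘ ├───┐ │ │
│↓ ← ← ↲│↱ ↓│↑│↓│
│ ┌─────┘ ╷ │ │ │
│↓│↱ → → ↑│↓│↑│↓│
│ ╵ ┌─────┤ ╵ │ │
│↳ ↑│     │↳ ↑│↓│
├───┘ ╷ ╶─┴───┘ │
│     │        B│
└─────┴─────────┘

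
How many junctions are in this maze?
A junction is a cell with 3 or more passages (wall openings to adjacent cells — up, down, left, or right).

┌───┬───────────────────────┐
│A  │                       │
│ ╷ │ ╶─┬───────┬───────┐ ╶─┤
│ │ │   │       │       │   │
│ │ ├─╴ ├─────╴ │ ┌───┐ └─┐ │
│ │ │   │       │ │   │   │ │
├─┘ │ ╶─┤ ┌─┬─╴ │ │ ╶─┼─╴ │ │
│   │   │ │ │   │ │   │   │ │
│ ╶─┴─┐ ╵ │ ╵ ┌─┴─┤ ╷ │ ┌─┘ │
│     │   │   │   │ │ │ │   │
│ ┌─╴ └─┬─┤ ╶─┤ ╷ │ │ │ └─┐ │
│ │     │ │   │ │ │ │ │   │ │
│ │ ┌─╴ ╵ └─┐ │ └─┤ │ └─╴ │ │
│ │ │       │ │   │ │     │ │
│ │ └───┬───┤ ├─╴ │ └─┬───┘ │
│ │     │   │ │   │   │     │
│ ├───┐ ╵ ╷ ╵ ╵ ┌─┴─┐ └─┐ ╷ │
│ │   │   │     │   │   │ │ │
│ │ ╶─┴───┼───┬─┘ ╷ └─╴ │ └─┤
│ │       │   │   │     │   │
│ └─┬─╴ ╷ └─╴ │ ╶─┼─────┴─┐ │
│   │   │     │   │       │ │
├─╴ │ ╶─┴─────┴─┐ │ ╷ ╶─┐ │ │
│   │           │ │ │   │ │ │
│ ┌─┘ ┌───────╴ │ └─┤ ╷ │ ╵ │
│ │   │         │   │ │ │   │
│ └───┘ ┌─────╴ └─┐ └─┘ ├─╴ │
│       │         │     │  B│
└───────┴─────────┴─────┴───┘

Checking each cell for number of passages:

Junctions found (3+ passages):
  (0, 12): 3 passages
  (2, 7): 3 passages
  (3, 9): 3 passages
  (4, 0): 3 passages
  (4, 5): 3 passages
  (4, 13): 3 passages
  (5, 2): 3 passages
  (6, 3): 3 passages
  (6, 4): 3 passages
  (7, 12): 3 passages
  (7, 13): 3 passages
  (8, 6): 3 passages
  (9, 3): 3 passages
  (10, 10): 3 passages
  (11, 2): 3 passages
  (11, 10): 3 passages
  (12, 7): 3 passages
  (12, 13): 3 passages
  (13, 7): 3 passages
Total junctions: 19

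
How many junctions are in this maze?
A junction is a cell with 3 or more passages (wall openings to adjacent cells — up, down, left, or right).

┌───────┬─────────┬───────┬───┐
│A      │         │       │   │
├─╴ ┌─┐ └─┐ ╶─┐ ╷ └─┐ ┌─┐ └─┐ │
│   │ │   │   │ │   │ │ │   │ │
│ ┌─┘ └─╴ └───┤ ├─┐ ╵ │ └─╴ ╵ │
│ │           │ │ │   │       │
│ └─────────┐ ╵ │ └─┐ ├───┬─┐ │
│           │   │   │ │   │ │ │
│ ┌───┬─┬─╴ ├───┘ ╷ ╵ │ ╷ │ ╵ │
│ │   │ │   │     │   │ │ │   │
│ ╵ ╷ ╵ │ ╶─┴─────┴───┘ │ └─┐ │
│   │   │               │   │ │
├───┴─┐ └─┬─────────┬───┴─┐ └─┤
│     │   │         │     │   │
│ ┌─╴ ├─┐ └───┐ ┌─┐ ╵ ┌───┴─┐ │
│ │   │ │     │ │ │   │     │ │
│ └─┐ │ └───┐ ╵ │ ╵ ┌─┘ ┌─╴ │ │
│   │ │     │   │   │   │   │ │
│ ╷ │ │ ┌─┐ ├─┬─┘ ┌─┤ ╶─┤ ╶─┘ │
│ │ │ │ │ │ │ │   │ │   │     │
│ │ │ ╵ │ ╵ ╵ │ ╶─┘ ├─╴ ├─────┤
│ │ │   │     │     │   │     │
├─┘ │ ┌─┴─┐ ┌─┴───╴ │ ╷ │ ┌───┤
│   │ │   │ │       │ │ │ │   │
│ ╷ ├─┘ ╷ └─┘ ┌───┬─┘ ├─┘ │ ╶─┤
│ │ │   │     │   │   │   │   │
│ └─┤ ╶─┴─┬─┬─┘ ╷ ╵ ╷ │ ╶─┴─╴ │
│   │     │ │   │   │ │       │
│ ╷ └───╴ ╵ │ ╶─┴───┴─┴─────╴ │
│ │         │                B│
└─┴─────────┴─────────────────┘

Checking each cell for number of passages:

Junctions found (3+ passages):
  (0, 1): 3 passages
  (0, 5): 3 passages
  (0, 7): 3 passages
  (0, 10): 3 passages
  (2, 2): 3 passages
  (2, 4): 3 passages
  (2, 10): 3 passages
  (2, 13): 3 passages
  (2, 14): 3 passages
  (3, 0): 3 passages
  (3, 8): 3 passages
  (4, 14): 3 passages
  (5, 3): 3 passages
  (6, 7): 3 passages
  (7, 2): 3 passages
  (7, 9): 3 passages
  (8, 0): 3 passages
  (8, 3): 3 passages
  (8, 8): 3 passages
  (10, 2): 3 passages
  (10, 5): 4 passages
  (10, 9): 3 passages
  (10, 11): 3 passages
  (11, 1): 3 passages
  (12, 10): 3 passages
  (13, 0): 3 passages
  (13, 14): 3 passages
  (14, 4): 3 passages
Total junctions: 28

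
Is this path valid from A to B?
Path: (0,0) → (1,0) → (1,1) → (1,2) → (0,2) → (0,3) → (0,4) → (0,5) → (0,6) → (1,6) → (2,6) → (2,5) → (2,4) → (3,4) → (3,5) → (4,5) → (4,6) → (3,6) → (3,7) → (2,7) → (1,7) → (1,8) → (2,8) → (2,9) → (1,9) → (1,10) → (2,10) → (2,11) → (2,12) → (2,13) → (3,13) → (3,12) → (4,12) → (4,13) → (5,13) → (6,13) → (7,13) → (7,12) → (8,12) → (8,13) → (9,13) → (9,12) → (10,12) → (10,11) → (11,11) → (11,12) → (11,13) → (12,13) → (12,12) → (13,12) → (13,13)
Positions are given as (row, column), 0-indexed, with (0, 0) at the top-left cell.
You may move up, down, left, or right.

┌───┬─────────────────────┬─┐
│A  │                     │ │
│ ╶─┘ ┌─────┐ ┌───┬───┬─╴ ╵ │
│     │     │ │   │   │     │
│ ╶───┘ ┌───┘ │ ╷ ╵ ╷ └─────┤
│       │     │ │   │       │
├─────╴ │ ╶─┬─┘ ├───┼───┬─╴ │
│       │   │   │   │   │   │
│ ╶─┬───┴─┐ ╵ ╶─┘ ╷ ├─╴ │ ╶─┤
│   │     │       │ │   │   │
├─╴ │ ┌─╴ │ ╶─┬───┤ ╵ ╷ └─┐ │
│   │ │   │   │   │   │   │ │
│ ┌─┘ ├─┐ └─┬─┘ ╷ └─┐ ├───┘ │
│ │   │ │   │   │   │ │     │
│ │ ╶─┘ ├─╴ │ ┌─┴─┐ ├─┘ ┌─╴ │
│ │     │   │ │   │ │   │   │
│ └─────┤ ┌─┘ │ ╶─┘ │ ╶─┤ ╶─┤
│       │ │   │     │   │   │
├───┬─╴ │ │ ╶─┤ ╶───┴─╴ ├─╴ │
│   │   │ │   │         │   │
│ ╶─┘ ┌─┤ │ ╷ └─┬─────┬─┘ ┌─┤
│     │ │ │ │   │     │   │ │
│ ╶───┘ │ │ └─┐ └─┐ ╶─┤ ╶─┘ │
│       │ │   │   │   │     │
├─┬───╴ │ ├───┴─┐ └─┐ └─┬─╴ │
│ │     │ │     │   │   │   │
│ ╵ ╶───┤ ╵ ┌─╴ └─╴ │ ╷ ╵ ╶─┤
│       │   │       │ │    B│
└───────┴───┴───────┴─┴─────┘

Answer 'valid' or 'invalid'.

Checking path validity:
Result: All consecutive moves are passable.

valid

Correct solution:

┌───┬─────────────────────┬─┐
│A  │↱ → → → ↓            │ │
│ ╶─┘ ┌─────┐ ┌───┬───┬─╴ ╵ │
│↳ → ↑│     │↓│↱ ↓│↱ ↓│     │
│ ╶───┘ ┌───┘ │ ╷ ╵ ╷ └─────┤
│       │↓ ← ↲│↑│↳ ↑│↳ → → ↓│
├─────╴ │ ╶─┬─┘ ├───┼───┬─╴ │
│       │↳ ↓│↱ ↑│   │   │↓ ↲│
│ ╶─┬───┴─┐ ╵ ╶─┘ ╷ ├─╴ │ ╶─┤
│   │     │↳ ↑    │ │   │↳ ↓│
├─╴ │ ┌─╴ │ ╶─┬───┤ ╵ ╷ └─┐ │
│   │ │   │   │   │   │   │↓│
│ ┌─┘ ├─┐ └─┬─┘ ╷ └─┐ ├───┘ │
│ │   │ │   │   │   │ │    ↓│
│ │ ╶─┘ ├─╴ │ ┌─┴─┐ ├─┘ ┌─╴ │
│ │     │   │ │   │ │   │↓ ↲│
│ └─────┤ ┌─┘ │ ╶─┘ │ ╶─┤ ╶─┤
│       │ │   │     │   │↳ ↓│
├───┬─╴ │ │ ╶─┤ ╶───┴─╴ ├─╴ │
│   │   │ │   │         │↓ ↲│
│ ╶─┘ ┌─┤ │ ╷ └─┬─────┬─┘ ┌─┤
│     │ │ │ │   │     │↓ ↲│ │
│ ╶───┘ │ │ └─┐ └─┐ ╶─┤ ╶─┘ │
│       │ │   │   │   │↳ → ↓│
├─┬───╴ │ ├───┴─┐ └─┐ └─┬─╴ │
│ │     │ │     │   │   │↓ ↲│
│ ╵ ╶───┤ ╵ ┌─╴ └─╴ │ ╷ ╵ ╶─┤
│       │   │       │ │  ↳ B│
└───────┴───┴───────┴─┴─────┘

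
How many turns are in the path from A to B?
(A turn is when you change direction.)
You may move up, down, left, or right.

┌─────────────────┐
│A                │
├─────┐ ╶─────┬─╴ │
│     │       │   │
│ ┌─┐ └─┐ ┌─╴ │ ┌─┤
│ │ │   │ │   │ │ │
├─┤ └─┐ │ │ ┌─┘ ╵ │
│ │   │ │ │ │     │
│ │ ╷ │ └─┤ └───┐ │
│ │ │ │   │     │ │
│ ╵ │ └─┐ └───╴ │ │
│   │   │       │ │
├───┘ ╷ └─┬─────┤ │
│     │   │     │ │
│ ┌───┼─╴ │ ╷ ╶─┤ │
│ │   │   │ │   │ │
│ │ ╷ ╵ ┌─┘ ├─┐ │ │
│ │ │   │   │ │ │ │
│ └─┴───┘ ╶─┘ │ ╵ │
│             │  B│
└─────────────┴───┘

Directions: right, right, right, right, right, right, right, right, down, left, down, down, right, down, down, down, down, down, down
Number of turns: 5

Solution:

┌─────────────────┐
│A → → → → → → → ↓│
├─────┐ ╶─────┬─╴ │
│     │       │↓ ↲│
│ ┌─┐ └─┐ ┌─╴ │ ┌─┤
│ │ │   │ │   │↓│ │
├─┤ └─┐ │ │ ┌─┘ ╵ │
│ │   │ │ │ │  ↳ ↓│
│ │ ╷ │ └─┤ └───┐ │
│ │ │ │   │     │↓│
│ ╵ │ └─┐ └───╴ │ │
│   │   │       │↓│
├───┘ ╷ └─┬─────┤ │
│     │   │     │↓│
│ ┌───┼─╴ │ ╷ ╶─┤ │
│ │   │   │ │   │↓│
│ │ ╷ ╵ ┌─┘ ├─┐ │ │
│ │ │   │   │ │ │↓│
│ └─┴───┘ ╶─┘ │ ╵ │
│             │  B│
└─────────────┴───┘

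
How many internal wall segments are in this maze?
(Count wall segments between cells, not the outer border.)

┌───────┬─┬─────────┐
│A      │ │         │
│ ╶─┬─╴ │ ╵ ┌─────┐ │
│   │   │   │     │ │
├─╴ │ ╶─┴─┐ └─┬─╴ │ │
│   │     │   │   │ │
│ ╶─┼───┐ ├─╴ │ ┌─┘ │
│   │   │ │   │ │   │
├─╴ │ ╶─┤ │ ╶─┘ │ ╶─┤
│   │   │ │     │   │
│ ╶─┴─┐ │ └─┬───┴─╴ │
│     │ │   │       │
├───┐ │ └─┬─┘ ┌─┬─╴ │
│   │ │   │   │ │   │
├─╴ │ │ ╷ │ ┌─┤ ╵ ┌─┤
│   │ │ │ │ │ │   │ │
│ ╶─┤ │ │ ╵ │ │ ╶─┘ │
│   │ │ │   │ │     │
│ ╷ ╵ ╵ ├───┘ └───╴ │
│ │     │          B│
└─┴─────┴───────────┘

Counting internal wall segments:
Total internal walls: 81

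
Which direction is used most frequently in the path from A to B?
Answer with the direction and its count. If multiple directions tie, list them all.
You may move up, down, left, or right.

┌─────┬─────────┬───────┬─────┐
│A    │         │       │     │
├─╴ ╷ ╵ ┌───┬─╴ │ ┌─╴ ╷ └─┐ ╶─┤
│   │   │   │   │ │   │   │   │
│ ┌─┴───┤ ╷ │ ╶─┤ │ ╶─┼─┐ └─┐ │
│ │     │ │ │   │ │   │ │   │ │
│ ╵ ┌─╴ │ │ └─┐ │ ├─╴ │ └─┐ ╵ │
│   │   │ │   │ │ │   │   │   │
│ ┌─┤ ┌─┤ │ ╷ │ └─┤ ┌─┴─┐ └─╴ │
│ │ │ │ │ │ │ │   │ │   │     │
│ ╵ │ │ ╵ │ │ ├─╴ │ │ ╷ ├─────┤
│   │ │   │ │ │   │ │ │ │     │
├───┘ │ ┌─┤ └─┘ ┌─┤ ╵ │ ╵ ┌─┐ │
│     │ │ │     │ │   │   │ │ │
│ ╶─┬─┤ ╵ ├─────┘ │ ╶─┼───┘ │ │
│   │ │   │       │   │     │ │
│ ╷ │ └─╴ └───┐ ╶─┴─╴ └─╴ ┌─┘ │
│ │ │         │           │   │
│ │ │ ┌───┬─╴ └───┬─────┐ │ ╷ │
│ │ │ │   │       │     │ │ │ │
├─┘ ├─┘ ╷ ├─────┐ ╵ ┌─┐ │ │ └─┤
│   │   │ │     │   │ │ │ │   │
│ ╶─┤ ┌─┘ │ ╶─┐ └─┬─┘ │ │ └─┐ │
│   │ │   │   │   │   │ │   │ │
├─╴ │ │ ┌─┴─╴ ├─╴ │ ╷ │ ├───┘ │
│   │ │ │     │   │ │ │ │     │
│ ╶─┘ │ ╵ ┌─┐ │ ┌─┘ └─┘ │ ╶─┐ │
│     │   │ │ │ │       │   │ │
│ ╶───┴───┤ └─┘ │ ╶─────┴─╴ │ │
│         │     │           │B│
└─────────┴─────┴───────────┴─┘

Directions: right, right, down, right, up, right, right, right, right, down, left, down, right, down, down, right, down, left, down, left, left, up, up, up, up, up, left, down, down, down, down, left, down, down, right, down, right, right, down, right, right, down, right, up, right, right, down, down, down, down, left, left, left, down, right, right, right, right, right, up, left, up, right, right, down, down
Counts: {'right': 24, 'down': 23, 'up': 9, 'left': 10}
Most common: right (24 times)

Solution:

┌─────┬─────────┬───────┬─────┐
│A → ↓│↱ → → → ↓│       │     │
├─╴ ╷ ╵ ┌───┬─╴ │ ┌─╴ ╷ └─┐ ╶─┤
│   │↳ ↑│↓ ↰│↓ ↲│ │   │   │   │
│ ┌─┴───┤ ╷ │ ╶─┤ │ ╶─┼─┐ └─┐ │
│ │     │↓│↑│↳ ↓│ │   │ │   │ │
│ ╵ ┌─╴ │ │ └─┐ │ ├─╴ │ └─┐ ╵ │
│   │   │↓│↑  │↓│ │   │   │   │
│ ┌─┤ ┌─┤ │ ╷ │ └─┤ ┌─┴─┐ └─╴ │
│ │ │ │ │↓│↑│ │↳ ↓│ │   │     │
│ ╵ │ │ ╵ │ │ ├─╴ │ │ ╷ ├─────┤
│   │ │↓ ↲│↑│ │↓ ↲│ │ │ │     │
├───┘ │ ┌─┤ └─┘ ┌─┤ ╵ │ ╵ ┌─┐ │
│     │↓│ │↑ ← ↲│ │   │   │ │ │
│ ╶─┬─┤ ╵ ├─────┘ │ ╶─┼───┘ │ │
│   │ │↳ ↓│       │   │     │ │
│ ╷ │ └─╴ └───┐ ╶─┴─╴ └─╴ ┌─┘ │
│ │ │    ↳ → ↓│           │   │
│ │ │ ┌───┬─╴ └───┬─────┐ │ ╷ │
│ │ │ │   │  ↳ → ↓│↱ → ↓│ │ │ │
├─┘ ├─┘ ╷ ├─────┐ ╵ ┌─┐ │ │ └─┤
│   │   │ │     │↳ ↑│ │↓│ │   │
│ ╶─┤ ┌─┘ │ ╶─┐ └─┬─┘ │ │ └─┐ │
│   │ │   │   │   │   │↓│   │ │
├─╴ │ │ ┌─┴─╴ ├─╴ │ ╷ │ ├───┘ │
│   │ │ │     │   │ │ │↓│↱ → ↓│
│ ╶─┘ │ ╵ ┌─┐ │ ┌─┘ └─┘ │ ╶─┐ │
│     │   │ │ │ │↓ ← ← ↲│↑ ↰│↓│
│ ╶───┴───┤ └─┘ │ ╶─────┴─╴ │ │
│         │     │↳ → → → → ↑│B│
└─────────┴─────┴───────────┴─┘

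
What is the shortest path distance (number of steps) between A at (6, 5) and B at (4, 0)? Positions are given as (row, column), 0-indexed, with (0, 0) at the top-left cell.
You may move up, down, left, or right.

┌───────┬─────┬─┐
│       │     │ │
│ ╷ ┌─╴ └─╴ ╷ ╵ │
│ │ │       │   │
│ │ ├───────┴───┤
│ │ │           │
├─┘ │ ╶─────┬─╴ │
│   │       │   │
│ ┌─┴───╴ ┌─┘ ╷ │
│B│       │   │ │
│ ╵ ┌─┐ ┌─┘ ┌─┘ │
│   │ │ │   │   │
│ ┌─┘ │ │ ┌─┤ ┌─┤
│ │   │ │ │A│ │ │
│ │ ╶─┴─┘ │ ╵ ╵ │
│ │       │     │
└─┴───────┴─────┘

Finding path from (6, 5) to (4, 0):
Path: (6,5) → (7,5) → (7,6) → (6,6) → (5,6) → (5,7) → (4,7) → (3,7) → (2,7) → (2,6) → (2,5) → (2,4) → (2,3) → (2,2) → (3,2) → (3,3) → (3,4) → (4,4) → (4,3) → (4,2) → (4,1) → (5,1) → (5,0) → (4,0)
Distance: 23 steps

Solution:

┌───────┬─────┬─┐
│       │     │ │
│ ╷ ┌─╴ └─╴ ╷ ╵ │
│ │ │       │   │
│ │ ├───────┴───┤
│ │ │↓ ← ← ← ← ↰│
├─┘ │ ╶─────┬─╴ │
│   │↳ → ↓  │  ↑│
│ ┌─┴───╴ ┌─┘ ╷ │
│B│↓ ← ← ↲│   │↑│
│ ╵ ┌─┐ ┌─┘ ┌─┘ │
│↑ ↲│ │ │   │↱ ↑│
│ ┌─┘ │ │ ┌─┤ ┌─┤
│ │   │ │ │A│↑│ │
│ │ ╶─┴─┘ │ ╵ ╵ │
│ │       │↳ ↑  │
└─┴───────┴─────┘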